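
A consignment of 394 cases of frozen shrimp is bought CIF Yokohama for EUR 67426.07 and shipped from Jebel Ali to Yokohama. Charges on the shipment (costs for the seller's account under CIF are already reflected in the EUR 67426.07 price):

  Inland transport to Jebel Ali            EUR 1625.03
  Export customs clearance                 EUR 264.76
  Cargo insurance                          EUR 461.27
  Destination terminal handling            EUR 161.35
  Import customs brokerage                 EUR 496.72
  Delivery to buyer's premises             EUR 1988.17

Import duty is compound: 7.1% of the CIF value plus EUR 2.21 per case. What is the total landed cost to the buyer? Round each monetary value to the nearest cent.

Total landed cost: EUR 75730.30

CIF: the seller pays costs through ocean freight and marine insurance to the destination port.
Already in the invoice (seller's account under CIF): inland to port, export clearance, insurance — exclude.
The CIF price already equals the CIF value: 67426.07
Ad valorem component: 67426.07 × 7.1% = 4787.25
Specific component: 394 × 2.21 = 870.74
Import duty = 4787.25 + 870.74 = 5657.99
Buyer bears: destination terminal 161.35 + brokerage 496.72 + delivery 1988.17 + duty 5657.99 = 8304.23
Landed cost = invoice 67426.07 + 8304.23 = 75730.30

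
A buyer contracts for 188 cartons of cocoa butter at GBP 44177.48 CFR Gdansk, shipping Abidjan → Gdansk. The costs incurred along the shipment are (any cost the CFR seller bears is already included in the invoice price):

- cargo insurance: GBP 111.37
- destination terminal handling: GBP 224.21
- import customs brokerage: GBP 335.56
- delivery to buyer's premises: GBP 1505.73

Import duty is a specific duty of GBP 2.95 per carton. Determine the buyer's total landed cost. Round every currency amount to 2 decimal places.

Total landed cost: GBP 46908.95

CFR: the seller pays costs through ocean freight to the destination port, but not insurance.
CIF value = CFR price + insurance = 44177.48 + 111.37 = 44288.85
Import duty = 188 × 2.95 = 554.60
Buyer bears: insurance 111.37 + destination terminal 224.21 + brokerage 335.56 + delivery 1505.73 + duty 554.60 = 2731.47
Landed cost = invoice 44177.48 + 2731.47 = 46908.95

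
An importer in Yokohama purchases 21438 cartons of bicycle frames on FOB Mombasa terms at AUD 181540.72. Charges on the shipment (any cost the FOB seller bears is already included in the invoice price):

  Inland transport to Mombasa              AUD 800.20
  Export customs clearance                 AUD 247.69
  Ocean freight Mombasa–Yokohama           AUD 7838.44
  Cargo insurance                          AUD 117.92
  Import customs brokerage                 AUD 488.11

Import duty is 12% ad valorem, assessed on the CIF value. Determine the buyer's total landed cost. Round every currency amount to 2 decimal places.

Total landed cost: AUD 212724.84

FOB: the seller bears costs until goods are on board at the origin port; the buyer bears freight, insurance and all costs thereafter.
Already in the invoice (seller's account under FOB): inland to port, export clearance — exclude.
CIF value = FOB price + freight + insurance = 181540.72 + 7838.44 + 117.92 = 189497.08
Import duty = 189497.08 × 12% = 22739.65
Buyer bears: freight 7838.44 + insurance 117.92 + brokerage 488.11 + duty 22739.65 = 31184.12
Landed cost = invoice 181540.72 + 31184.12 = 212724.84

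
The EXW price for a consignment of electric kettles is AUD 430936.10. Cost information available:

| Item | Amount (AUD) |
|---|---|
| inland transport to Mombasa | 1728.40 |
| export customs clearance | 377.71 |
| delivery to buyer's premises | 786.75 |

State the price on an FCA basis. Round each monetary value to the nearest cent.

Not relevant to the conversion: delivery — on the buyer under both terms; not part of either seller's price.
From EXW to FCA, the seller additionally bears: inland to port, export clearance.
FCA price = 430936.10 + 1728.40 + 377.71 = 433042.21

FCA price: AUD 433042.21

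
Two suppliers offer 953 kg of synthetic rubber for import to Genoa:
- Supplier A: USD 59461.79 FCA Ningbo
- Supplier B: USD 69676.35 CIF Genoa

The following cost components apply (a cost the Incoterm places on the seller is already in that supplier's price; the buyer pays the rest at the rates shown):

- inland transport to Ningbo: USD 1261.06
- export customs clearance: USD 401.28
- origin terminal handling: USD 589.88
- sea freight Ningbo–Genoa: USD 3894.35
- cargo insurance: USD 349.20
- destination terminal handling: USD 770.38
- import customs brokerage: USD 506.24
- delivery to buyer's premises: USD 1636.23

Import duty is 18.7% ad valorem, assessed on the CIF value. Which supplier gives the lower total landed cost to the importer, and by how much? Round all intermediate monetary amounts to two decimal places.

Supplier A (FCA):
CIF value = FCA price + origin terminal + freight + insurance = 59461.79 + 589.88 + 3894.35 + 349.20 = 64295.22
Import duty = 64295.22 × 18.7% = 12023.21
Buyer bears (A): 589.88 + 3894.35 + 349.20 + 770.38 + 506.24 + 1636.23 = 7746.28
Landed cost (A) = invoice 59461.79 + 7746.28 + duty 12023.21 = 79231.28
Supplier B (CIF):
The CIF price already equals the CIF value: 69676.35
Import duty = 69676.35 × 18.7% = 13029.48
Buyer bears (B): 770.38 + 506.24 + 1636.23 = 2912.85
Landed cost (B) = invoice 69676.35 + 2912.85 + duty 13029.48 = 85618.68
Difference = |79231.28 − 85618.68| = 6387.40

Supplier A is cheaper by USD 6387.40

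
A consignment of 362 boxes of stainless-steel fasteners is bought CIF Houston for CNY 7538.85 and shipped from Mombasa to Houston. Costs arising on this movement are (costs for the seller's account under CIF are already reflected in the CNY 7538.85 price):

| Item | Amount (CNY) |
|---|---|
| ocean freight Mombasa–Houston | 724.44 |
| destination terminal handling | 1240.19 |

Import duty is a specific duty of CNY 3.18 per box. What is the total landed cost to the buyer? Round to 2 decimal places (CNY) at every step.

Total landed cost: CNY 9930.20

CIF: the seller pays costs through ocean freight and marine insurance to the destination port.
Already in the invoice (seller's account under CIF): freight — exclude.
The CIF price already equals the CIF value: 7538.85
Import duty = 362 × 3.18 = 1151.16
Buyer bears: destination terminal 1240.19 + duty 1151.16 = 2391.35
Landed cost = invoice 7538.85 + 2391.35 = 9930.20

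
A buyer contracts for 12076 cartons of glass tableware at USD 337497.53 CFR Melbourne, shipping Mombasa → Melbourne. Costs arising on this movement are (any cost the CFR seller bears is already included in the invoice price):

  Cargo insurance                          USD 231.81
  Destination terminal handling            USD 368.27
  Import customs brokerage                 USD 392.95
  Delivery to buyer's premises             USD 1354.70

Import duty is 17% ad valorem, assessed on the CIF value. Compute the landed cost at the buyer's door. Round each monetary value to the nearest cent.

CFR: the seller pays costs through ocean freight to the destination port, but not insurance.
CIF value = CFR price + insurance = 337497.53 + 231.81 = 337729.34
Import duty = 337729.34 × 17% = 57413.99
Buyer bears: insurance 231.81 + destination terminal 368.27 + brokerage 392.95 + delivery 1354.70 + duty 57413.99 = 59761.72
Landed cost = invoice 337497.53 + 59761.72 = 397259.25

Total landed cost: USD 397259.25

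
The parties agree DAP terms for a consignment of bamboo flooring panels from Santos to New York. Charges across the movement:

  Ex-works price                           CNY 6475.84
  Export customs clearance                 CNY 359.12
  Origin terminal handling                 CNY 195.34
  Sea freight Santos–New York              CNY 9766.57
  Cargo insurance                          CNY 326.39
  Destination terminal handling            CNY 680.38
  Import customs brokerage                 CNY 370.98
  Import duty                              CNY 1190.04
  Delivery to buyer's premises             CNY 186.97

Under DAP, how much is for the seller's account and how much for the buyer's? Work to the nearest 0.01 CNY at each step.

Seller: CNY 17990.61; buyer: CNY 1561.02

DAP: the seller bears all costs to the named destination except import duty and clearance.
Seller's account: goods 6475.84 + export clearance 359.12 + origin terminal 195.34 + freight 9766.57 + insurance 326.39 + destination terminal 680.38 + delivery 186.97 = 17990.61
Buyer's account: brokerage 370.98 + duty 1190.04 = 1561.02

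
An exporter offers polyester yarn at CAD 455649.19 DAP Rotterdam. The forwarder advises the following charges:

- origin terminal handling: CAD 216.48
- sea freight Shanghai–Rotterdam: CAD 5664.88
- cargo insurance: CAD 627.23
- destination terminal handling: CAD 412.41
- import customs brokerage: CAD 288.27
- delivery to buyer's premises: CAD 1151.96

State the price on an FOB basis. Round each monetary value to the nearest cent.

Not relevant to the conversion: origin terminal — on the seller under both DAP and FOB; already in the DAP price and stays in the FOB price. brokerage — on the buyer under both terms; not part of either seller's price.
From DAP to FOB, the seller no longer bears: freight, insurance, destination terminal, delivery.
FOB price = 455649.19 − 5664.88 − 627.23 − 412.41 − 1151.96 = 447792.71

FOB price: CAD 447792.71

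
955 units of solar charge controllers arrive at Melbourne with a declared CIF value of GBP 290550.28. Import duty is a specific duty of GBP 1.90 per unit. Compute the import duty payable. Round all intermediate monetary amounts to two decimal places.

Import duty = 955 × 1.90 = 1814.50

Import duty: GBP 1814.50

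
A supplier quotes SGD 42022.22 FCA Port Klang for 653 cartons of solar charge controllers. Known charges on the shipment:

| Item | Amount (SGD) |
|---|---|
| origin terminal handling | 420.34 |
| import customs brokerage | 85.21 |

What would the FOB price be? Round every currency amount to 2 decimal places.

FOB price: SGD 42442.56

Not relevant to the conversion: brokerage — on the buyer under both terms; not part of either seller's price.
From FCA to FOB, the seller additionally bears: origin terminal.
FOB price = 42022.22 + 420.34 = 42442.56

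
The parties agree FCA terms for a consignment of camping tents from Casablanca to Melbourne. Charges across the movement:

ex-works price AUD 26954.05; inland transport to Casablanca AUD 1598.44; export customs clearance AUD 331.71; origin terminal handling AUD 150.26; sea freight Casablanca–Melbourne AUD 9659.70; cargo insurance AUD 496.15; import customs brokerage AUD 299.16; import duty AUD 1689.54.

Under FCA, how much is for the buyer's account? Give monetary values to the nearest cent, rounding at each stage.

Buyer's account: AUD 12294.81

FCA: the seller delivers export-cleared goods to the carrier; the buyer bears costs from that point.
Seller's account: goods 26954.05 + inland to port 1598.44 + export clearance 331.71 = 28884.20
Buyer's account: origin terminal 150.26 + freight 9659.70 + insurance 496.15 + brokerage 299.16 + duty 1689.54 = 12294.81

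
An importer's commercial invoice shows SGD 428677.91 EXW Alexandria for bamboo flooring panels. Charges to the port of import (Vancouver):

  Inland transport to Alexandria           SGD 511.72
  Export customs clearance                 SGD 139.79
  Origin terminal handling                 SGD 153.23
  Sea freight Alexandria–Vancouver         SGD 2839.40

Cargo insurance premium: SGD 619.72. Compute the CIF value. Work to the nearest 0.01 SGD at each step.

CIF = EXW price + pre-shipment costs + freight + insurance
CIF = 428677.91 + 511.72 + 139.79 + 153.23 + 2839.40 + 619.72 = 432941.77

CIF value: SGD 432941.77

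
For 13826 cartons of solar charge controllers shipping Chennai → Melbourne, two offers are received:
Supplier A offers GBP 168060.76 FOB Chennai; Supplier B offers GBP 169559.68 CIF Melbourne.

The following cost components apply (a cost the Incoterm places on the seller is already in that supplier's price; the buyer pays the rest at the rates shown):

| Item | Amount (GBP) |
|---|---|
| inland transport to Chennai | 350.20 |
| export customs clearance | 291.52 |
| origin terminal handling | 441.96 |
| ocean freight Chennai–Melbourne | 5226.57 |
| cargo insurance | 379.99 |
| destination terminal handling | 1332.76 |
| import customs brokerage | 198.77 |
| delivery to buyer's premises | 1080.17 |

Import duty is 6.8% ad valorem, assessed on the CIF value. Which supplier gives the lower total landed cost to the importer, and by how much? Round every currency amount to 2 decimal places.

Supplier B is cheaper by GBP 4386.96

Supplier A (FOB):
CIF value = FOB price + freight + insurance = 168060.76 + 5226.57 + 379.99 = 173667.32
Import duty = 173667.32 × 6.8% = 11809.38
Buyer bears (A): 5226.57 + 379.99 + 1332.76 + 198.77 + 1080.17 = 8218.26
Landed cost (A) = invoice 168060.76 + 8218.26 + duty 11809.38 = 188088.40
Supplier B (CIF):
The CIF price already equals the CIF value: 169559.68
Import duty = 169559.68 × 6.8% = 11530.06
Buyer bears (B): 1332.76 + 198.77 + 1080.17 = 2611.70
Landed cost (B) = invoice 169559.68 + 2611.70 + duty 11530.06 = 183701.44
Difference = |188088.40 − 183701.44| = 4386.96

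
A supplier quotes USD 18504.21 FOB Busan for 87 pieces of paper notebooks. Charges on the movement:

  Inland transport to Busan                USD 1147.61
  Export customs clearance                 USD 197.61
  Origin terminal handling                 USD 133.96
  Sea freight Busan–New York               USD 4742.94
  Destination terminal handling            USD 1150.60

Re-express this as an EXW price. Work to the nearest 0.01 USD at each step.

EXW price: USD 17025.03

Not relevant to the conversion: destination terminal, freight — on the buyer under both terms; not part of either seller's price.
From FOB to EXW, the seller no longer bears: inland to port, export clearance, origin terminal.
EXW price = 18504.21 − 1147.61 − 197.61 − 133.96 = 17025.03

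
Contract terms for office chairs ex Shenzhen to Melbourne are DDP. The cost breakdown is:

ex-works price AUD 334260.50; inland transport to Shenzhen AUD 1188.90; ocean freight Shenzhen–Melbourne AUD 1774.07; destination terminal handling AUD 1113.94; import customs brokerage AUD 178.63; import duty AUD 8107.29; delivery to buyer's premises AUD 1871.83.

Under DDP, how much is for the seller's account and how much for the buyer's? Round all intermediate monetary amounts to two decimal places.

Seller: AUD 348495.16; buyer: AUD 0.00

DDP: the seller bears all costs including import duty.
Seller's account: goods 334260.50 + inland to port 1188.90 + freight 1774.07 + destination terminal 1113.94 + brokerage 178.63 + duty 8107.29 + delivery 1871.83 = 348495.16
Buyer's account: 0.00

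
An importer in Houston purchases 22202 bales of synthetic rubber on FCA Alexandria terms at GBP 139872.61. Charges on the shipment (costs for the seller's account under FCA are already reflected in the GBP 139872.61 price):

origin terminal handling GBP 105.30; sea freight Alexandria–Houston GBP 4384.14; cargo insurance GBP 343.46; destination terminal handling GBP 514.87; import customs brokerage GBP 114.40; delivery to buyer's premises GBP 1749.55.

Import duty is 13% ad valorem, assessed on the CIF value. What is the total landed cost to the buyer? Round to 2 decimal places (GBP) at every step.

FCA: the seller delivers export-cleared goods to the carrier; the buyer bears costs from that point.
CIF value = FCA price + origin terminal + freight + insurance = 139872.61 + 105.30 + 4384.14 + 343.46 = 144705.51
Import duty = 144705.51 × 13% = 18811.72
Buyer bears: origin terminal 105.30 + freight 4384.14 + insurance 343.46 + destination terminal 514.87 + brokerage 114.40 + delivery 1749.55 + duty 18811.72 = 26023.44
Landed cost = invoice 139872.61 + 26023.44 = 165896.05

Total landed cost: GBP 165896.05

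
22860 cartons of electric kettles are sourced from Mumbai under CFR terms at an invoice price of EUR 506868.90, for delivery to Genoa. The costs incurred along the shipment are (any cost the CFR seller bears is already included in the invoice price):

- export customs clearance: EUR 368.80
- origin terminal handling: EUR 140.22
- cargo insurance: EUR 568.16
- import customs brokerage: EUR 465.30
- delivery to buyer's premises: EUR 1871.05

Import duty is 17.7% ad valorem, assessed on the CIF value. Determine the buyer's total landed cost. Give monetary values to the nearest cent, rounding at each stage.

CFR: the seller pays costs through ocean freight to the destination port, but not insurance.
Already in the invoice (seller's account under CFR): export clearance, origin terminal — exclude.
CIF value = CFR price + insurance = 506868.90 + 568.16 = 507437.06
Import duty = 507437.06 × 17.7% = 89816.36
Buyer bears: insurance 568.16 + brokerage 465.30 + delivery 1871.05 + duty 89816.36 = 92720.87
Landed cost = invoice 506868.90 + 92720.87 = 599589.77

Total landed cost: EUR 599589.77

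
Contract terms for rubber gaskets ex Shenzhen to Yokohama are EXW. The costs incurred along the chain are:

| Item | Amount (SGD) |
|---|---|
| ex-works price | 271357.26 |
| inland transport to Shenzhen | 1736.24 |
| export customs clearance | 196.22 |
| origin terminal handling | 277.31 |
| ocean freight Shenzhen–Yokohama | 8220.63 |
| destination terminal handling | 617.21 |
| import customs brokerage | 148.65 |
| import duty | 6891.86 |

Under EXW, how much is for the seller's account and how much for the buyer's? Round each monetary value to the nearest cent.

Seller: SGD 271357.26; buyer: SGD 18088.12

EXW: the seller makes goods available at their premises; the buyer bears all onward costs.
Seller's account: goods 271357.26 = 271357.26
Buyer's account: inland to port 1736.24 + export clearance 196.22 + origin terminal 277.31 + freight 8220.63 + destination terminal 617.21 + brokerage 148.65 + duty 6891.86 = 18088.12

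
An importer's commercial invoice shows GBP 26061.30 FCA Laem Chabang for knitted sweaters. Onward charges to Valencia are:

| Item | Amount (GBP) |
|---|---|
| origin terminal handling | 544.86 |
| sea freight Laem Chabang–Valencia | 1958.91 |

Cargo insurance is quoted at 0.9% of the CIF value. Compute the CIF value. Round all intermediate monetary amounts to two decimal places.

CIF value: GBP 28824.49

Let C be the CIF value. C = FCA price + pre-shipment costs + freight + 0.9% × C
C − 0.9% × C = 26061.30 + 544.86 + 1958.91
0.991 × C = 28565.07
C = 28565.07 / 0.991 = 28824.49
Insurance premium = 0.9% × 28824.49 = 259.42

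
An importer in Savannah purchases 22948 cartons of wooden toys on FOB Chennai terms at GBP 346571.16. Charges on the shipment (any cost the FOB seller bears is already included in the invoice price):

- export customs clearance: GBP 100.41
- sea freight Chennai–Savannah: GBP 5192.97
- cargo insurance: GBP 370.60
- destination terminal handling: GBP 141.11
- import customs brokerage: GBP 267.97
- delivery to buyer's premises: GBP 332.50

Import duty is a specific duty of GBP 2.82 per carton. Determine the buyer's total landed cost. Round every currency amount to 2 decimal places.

FOB: the seller bears costs until goods are on board at the origin port; the buyer bears freight, insurance and all costs thereafter.
Already in the invoice (seller's account under FOB): export clearance — exclude.
CIF value = FOB price + freight + insurance = 346571.16 + 5192.97 + 370.60 = 352134.73
Import duty = 22948 × 2.82 = 64713.36
Buyer bears: freight 5192.97 + insurance 370.60 + destination terminal 141.11 + brokerage 267.97 + delivery 332.50 + duty 64713.36 = 71018.51
Landed cost = invoice 346571.16 + 71018.51 = 417589.67

Total landed cost: GBP 417589.67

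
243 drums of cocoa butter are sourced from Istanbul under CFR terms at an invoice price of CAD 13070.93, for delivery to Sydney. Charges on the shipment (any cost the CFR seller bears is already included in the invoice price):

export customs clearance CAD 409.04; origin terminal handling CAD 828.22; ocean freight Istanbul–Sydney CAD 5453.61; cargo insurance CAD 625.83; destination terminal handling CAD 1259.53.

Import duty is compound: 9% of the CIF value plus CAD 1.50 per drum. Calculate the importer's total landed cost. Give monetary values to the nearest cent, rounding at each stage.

Total landed cost: CAD 16553.50

CFR: the seller pays costs through ocean freight to the destination port, but not insurance.
Already in the invoice (seller's account under CFR): export clearance, origin terminal, freight — exclude.
CIF value = CFR price + insurance = 13070.93 + 625.83 = 13696.76
Ad valorem component: 13696.76 × 9% = 1232.71
Specific component: 243 × 1.50 = 364.50
Import duty = 1232.71 + 364.50 = 1597.21
Buyer bears: insurance 625.83 + destination terminal 1259.53 + duty 1597.21 = 3482.57
Landed cost = invoice 13070.93 + 3482.57 = 16553.50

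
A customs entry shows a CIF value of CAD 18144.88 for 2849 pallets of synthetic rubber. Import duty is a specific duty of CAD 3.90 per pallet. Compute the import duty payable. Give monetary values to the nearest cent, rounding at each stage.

Import duty = 2849 × 3.90 = 11111.10

Import duty: CAD 11111.10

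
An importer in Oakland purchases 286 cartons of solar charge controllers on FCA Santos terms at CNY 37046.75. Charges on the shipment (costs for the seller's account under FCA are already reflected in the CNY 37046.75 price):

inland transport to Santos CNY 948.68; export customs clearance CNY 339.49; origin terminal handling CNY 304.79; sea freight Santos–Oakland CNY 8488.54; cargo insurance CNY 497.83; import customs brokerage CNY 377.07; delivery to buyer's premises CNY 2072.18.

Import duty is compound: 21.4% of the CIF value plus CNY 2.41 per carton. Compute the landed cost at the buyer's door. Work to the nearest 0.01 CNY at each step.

FCA: the seller delivers export-cleared goods to the carrier; the buyer bears costs from that point.
Already in the invoice (seller's account under FCA): inland to port, export clearance — exclude.
CIF value = FCA price + origin terminal + freight + insurance = 37046.75 + 304.79 + 8488.54 + 497.83 = 46337.91
Ad valorem component: 46337.91 × 21.4% = 9916.31
Specific component: 286 × 2.41 = 689.26
Import duty = 9916.31 + 689.26 = 10605.57
Buyer bears: origin terminal 304.79 + freight 8488.54 + insurance 497.83 + brokerage 377.07 + delivery 2072.18 + duty 10605.57 = 22345.98
Landed cost = invoice 37046.75 + 22345.98 = 59392.73

Total landed cost: CNY 59392.73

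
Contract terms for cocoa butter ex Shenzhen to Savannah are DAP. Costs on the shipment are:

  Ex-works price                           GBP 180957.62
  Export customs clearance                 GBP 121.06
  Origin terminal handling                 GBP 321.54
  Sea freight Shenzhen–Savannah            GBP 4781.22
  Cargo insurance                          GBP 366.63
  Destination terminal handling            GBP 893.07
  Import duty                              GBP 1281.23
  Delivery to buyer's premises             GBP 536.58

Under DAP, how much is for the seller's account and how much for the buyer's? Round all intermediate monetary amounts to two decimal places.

DAP: the seller bears all costs to the named destination except import duty and clearance.
Seller's account: goods 180957.62 + export clearance 121.06 + origin terminal 321.54 + freight 4781.22 + insurance 366.63 + destination terminal 893.07 + delivery 536.58 = 187977.72
Buyer's account: duty 1281.23 = 1281.23

Seller: GBP 187977.72; buyer: GBP 1281.23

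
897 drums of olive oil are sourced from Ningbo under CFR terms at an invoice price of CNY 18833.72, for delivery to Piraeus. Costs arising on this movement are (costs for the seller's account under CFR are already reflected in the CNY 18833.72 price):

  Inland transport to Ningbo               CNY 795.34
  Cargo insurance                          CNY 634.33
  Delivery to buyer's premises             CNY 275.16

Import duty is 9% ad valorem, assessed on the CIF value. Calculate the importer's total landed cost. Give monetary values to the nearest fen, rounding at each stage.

Total landed cost: CNY 21495.33

CFR: the seller pays costs through ocean freight to the destination port, but not insurance.
Already in the invoice (seller's account under CFR): inland to port — exclude.
CIF value = CFR price + insurance = 18833.72 + 634.33 = 19468.05
Import duty = 19468.05 × 9% = 1752.12
Buyer bears: insurance 634.33 + delivery 275.16 + duty 1752.12 = 2661.61
Landed cost = invoice 18833.72 + 2661.61 = 21495.33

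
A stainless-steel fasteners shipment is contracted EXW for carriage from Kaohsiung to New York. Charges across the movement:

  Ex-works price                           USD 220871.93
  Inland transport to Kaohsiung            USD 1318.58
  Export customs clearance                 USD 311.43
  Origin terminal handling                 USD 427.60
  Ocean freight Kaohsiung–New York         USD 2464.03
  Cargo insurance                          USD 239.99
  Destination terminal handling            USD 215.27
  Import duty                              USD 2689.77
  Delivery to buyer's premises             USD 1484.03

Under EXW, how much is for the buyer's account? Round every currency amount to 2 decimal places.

EXW: the seller makes goods available at their premises; the buyer bears all onward costs.
Seller's account: goods 220871.93 = 220871.93
Buyer's account: inland to port 1318.58 + export clearance 311.43 + origin terminal 427.60 + freight 2464.03 + insurance 239.99 + destination terminal 215.27 + duty 2689.77 + delivery 1484.03 = 9150.70

Buyer's account: USD 9150.70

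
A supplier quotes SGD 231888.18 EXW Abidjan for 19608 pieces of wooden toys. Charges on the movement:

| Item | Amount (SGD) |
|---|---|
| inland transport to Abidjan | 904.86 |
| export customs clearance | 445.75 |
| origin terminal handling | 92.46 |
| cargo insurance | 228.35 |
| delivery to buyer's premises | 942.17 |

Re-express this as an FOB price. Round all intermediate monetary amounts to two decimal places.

Not relevant to the conversion: delivery, insurance — on the buyer under both terms; not part of either seller's price.
From EXW to FOB, the seller additionally bears: inland to port, export clearance, origin terminal.
FOB price = 231888.18 + 904.86 + 445.75 + 92.46 = 233331.25

FOB price: SGD 233331.25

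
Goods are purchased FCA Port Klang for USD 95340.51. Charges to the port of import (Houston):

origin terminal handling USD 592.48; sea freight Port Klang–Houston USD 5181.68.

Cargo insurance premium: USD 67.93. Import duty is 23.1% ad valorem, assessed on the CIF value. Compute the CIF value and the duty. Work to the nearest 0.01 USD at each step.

CIF = FCA price + pre-shipment costs + freight + insurance
CIF = 95340.51 + 592.48 + 5181.68 + 67.93 = 101182.60
Import duty = 101182.60 × 23.1% = 23373.18

CIF value: USD 101182.60; import duty: USD 23373.18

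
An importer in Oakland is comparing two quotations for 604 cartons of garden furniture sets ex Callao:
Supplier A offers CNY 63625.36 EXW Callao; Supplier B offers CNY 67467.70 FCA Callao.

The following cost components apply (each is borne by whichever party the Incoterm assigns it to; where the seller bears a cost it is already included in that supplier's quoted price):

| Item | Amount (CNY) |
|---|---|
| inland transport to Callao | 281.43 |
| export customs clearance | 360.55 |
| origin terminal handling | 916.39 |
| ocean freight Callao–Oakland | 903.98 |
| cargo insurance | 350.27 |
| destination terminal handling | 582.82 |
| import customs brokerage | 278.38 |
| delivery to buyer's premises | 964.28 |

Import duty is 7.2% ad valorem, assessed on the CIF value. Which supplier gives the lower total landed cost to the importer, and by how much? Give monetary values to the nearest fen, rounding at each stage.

Supplier A is cheaper by CNY 3430.79

Supplier A (EXW):
CIF value = EXW price + inland to port + export clearance + origin terminal + freight + insurance = 63625.36 + 281.43 + 360.55 + 916.39 + 903.98 + 350.27 = 66437.98
Import duty = 66437.98 × 7.2% = 4783.53
Buyer bears (A): 281.43 + 360.55 + 916.39 + 903.98 + 350.27 + 582.82 + 278.38 + 964.28 = 4638.10
Landed cost (A) = invoice 63625.36 + 4638.10 + duty 4783.53 = 73046.99
Supplier B (FCA):
CIF value = FCA price + origin terminal + freight + insurance = 67467.70 + 916.39 + 903.98 + 350.27 = 69638.34
Import duty = 69638.34 × 7.2% = 5013.96
Buyer bears (B): 916.39 + 903.98 + 350.27 + 582.82 + 278.38 + 964.28 = 3996.12
Landed cost (B) = invoice 67467.70 + 3996.12 + duty 5013.96 = 76477.78
Difference = |73046.99 − 76477.78| = 3430.79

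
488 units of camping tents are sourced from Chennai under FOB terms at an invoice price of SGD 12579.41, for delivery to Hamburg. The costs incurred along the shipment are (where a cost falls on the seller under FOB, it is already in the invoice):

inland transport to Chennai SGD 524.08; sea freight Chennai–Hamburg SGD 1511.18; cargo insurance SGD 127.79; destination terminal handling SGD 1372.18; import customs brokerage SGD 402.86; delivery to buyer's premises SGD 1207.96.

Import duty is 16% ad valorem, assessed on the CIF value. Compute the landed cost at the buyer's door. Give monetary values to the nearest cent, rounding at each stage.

FOB: the seller bears costs until goods are on board at the origin port; the buyer bears freight, insurance and all costs thereafter.
Already in the invoice (seller's account under FOB): inland to port — exclude.
CIF value = FOB price + freight + insurance = 12579.41 + 1511.18 + 127.79 = 14218.38
Import duty = 14218.38 × 16% = 2274.94
Buyer bears: freight 1511.18 + insurance 127.79 + destination terminal 1372.18 + brokerage 402.86 + delivery 1207.96 + duty 2274.94 = 6896.91
Landed cost = invoice 12579.41 + 6896.91 = 19476.32

Total landed cost: SGD 19476.32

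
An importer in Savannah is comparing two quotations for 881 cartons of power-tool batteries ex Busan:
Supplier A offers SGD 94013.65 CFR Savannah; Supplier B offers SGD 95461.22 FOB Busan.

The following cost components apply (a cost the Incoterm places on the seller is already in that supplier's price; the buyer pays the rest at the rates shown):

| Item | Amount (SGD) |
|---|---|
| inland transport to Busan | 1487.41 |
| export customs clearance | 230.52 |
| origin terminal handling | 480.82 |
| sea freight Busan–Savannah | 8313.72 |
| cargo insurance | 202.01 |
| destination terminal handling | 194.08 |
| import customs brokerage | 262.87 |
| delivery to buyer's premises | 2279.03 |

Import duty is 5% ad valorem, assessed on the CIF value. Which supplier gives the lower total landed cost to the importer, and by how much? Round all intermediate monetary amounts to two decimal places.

Supplier A is cheaper by SGD 10249.36

Supplier A (CFR):
CIF value = CFR price + insurance = 94013.65 + 202.01 = 94215.66
Import duty = 94215.66 × 5% = 4710.78
Buyer bears (A): 202.01 + 194.08 + 262.87 + 2279.03 = 2937.99
Landed cost (A) = invoice 94013.65 + 2937.99 + duty 4710.78 = 101662.42
Supplier B (FOB):
CIF value = FOB price + freight + insurance = 95461.22 + 8313.72 + 202.01 = 103976.95
Import duty = 103976.95 × 5% = 5198.85
Buyer bears (B): 8313.72 + 202.01 + 194.08 + 262.87 + 2279.03 = 11251.71
Landed cost (B) = invoice 95461.22 + 11251.71 + duty 5198.85 = 111911.78
Difference = |101662.42 − 111911.78| = 10249.36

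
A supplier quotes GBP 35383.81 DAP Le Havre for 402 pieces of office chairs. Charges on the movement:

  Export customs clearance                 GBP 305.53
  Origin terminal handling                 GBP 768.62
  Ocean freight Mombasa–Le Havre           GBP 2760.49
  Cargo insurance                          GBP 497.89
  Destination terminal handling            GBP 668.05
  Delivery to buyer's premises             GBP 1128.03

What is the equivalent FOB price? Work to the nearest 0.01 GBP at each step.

FOB price: GBP 30329.35

Not relevant to the conversion: export clearance, origin terminal — on the seller under both DAP and FOB; already in the DAP price and stays in the FOB price.
From DAP to FOB, the seller no longer bears: freight, insurance, destination terminal, delivery.
FOB price = 35383.81 − 2760.49 − 497.89 − 668.05 − 1128.03 = 30329.35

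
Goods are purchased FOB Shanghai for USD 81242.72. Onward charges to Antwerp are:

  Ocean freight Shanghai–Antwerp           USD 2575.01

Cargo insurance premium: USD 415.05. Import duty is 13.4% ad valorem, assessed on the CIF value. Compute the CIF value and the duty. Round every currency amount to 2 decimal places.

CIF value: USD 84232.78; import duty: USD 11287.19

CIF = FOB price + freight + insurance
CIF = 81242.72 + 2575.01 + 415.05 = 84232.78
Import duty = 84232.78 × 13.4% = 11287.19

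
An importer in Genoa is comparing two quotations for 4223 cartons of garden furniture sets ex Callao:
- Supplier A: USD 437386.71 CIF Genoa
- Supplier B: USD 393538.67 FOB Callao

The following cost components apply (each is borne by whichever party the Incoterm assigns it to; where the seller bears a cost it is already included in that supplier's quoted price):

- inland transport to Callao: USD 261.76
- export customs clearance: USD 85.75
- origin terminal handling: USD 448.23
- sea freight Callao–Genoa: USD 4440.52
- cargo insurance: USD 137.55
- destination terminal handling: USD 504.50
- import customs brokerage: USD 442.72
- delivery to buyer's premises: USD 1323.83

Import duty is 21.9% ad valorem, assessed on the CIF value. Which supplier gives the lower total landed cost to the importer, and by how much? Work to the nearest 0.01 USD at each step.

Supplier B is cheaper by USD 47870.09

Supplier A (CIF):
The CIF price already equals the CIF value: 437386.71
Import duty = 437386.71 × 21.9% = 95787.69
Buyer bears (A): 504.50 + 442.72 + 1323.83 = 2271.05
Landed cost (A) = invoice 437386.71 + 2271.05 + duty 95787.69 = 535445.45
Supplier B (FOB):
CIF value = FOB price + freight + insurance = 393538.67 + 4440.52 + 137.55 = 398116.74
Import duty = 398116.74 × 21.9% = 87187.57
Buyer bears (B): 4440.52 + 137.55 + 504.50 + 442.72 + 1323.83 = 6849.12
Landed cost (B) = invoice 393538.67 + 6849.12 + duty 87187.57 = 487575.36
Difference = |535445.45 − 487575.36| = 47870.09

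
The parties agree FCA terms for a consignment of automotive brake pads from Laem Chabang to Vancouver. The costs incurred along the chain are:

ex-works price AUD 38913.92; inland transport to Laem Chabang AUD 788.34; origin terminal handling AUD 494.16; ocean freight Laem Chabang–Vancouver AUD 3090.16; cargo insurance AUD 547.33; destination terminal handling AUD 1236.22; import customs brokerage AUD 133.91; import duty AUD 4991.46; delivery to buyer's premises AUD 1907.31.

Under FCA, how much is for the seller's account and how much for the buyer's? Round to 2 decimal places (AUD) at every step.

Seller: AUD 39702.26; buyer: AUD 12400.55

FCA: the seller delivers export-cleared goods to the carrier; the buyer bears costs from that point.
Seller's account: goods 38913.92 + inland to port 788.34 = 39702.26
Buyer's account: origin terminal 494.16 + freight 3090.16 + insurance 547.33 + destination terminal 1236.22 + brokerage 133.91 + duty 4991.46 + delivery 1907.31 = 12400.55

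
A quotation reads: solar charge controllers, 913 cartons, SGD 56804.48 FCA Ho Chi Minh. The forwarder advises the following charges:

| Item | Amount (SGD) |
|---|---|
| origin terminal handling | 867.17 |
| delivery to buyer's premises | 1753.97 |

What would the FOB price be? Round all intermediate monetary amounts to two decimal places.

Not relevant to the conversion: delivery — on the buyer under both terms; not part of either seller's price.
From FCA to FOB, the seller additionally bears: origin terminal.
FOB price = 56804.48 + 867.17 = 57671.65

FOB price: SGD 57671.65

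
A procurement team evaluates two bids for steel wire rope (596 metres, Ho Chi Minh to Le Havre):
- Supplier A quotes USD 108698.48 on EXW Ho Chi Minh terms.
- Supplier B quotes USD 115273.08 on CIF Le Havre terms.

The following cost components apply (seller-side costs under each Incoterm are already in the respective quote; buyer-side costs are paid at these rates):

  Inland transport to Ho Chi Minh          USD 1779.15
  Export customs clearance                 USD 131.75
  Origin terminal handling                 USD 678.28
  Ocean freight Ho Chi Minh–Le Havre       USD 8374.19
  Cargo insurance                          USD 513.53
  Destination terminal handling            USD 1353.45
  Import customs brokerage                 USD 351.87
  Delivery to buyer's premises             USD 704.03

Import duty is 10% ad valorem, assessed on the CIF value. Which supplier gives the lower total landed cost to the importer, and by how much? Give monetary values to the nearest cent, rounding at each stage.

Supplier B is cheaper by USD 5392.53

Supplier A (EXW):
CIF value = EXW price + inland to port + export clearance + origin terminal + freight + insurance = 108698.48 + 1779.15 + 131.75 + 678.28 + 8374.19 + 513.53 = 120175.38
Import duty = 120175.38 × 10% = 12017.54
Buyer bears (A): 1779.15 + 131.75 + 678.28 + 8374.19 + 513.53 + 1353.45 + 351.87 + 704.03 = 13886.25
Landed cost (A) = invoice 108698.48 + 13886.25 + duty 12017.54 = 134602.27
Supplier B (CIF):
The CIF price already equals the CIF value: 115273.08
Import duty = 115273.08 × 10% = 11527.31
Buyer bears (B): 1353.45 + 351.87 + 704.03 = 2409.35
Landed cost (B) = invoice 115273.08 + 2409.35 + duty 11527.31 = 129209.74
Difference = |134602.27 − 129209.74| = 5392.53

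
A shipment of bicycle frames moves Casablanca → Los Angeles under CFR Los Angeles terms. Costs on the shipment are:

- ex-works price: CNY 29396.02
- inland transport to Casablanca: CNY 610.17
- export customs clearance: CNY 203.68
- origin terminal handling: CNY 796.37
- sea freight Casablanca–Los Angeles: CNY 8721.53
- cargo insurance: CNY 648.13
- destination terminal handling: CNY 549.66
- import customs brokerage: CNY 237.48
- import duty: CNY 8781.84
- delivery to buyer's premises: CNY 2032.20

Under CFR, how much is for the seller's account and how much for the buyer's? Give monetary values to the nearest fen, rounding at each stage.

CFR: the seller pays costs through ocean freight to the destination port, but not insurance.
Seller's account: goods 29396.02 + inland to port 610.17 + export clearance 203.68 + origin terminal 796.37 + freight 8721.53 = 39727.77
Buyer's account: insurance 648.13 + destination terminal 549.66 + brokerage 237.48 + duty 8781.84 + delivery 2032.20 = 12249.31

Seller: CNY 39727.77; buyer: CNY 12249.31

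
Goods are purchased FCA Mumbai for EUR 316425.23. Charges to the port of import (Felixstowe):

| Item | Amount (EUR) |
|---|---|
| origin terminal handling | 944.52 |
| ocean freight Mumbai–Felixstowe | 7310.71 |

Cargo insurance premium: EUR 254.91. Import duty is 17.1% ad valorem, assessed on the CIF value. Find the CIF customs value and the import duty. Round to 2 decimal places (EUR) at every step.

CIF value: EUR 324935.37; import duty: EUR 55563.95

CIF = FCA price + pre-shipment costs + freight + insurance
CIF = 316425.23 + 944.52 + 7310.71 + 254.91 = 324935.37
Import duty = 324935.37 × 17.1% = 55563.95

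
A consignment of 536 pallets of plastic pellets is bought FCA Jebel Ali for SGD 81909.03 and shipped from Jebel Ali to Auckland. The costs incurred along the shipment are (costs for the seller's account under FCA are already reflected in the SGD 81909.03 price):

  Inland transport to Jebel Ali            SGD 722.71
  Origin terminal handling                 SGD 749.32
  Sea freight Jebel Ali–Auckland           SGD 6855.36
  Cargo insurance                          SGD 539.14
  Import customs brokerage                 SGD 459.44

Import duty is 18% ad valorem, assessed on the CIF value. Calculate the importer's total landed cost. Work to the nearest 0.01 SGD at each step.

Total landed cost: SGD 106721.80

FCA: the seller delivers export-cleared goods to the carrier; the buyer bears costs from that point.
Already in the invoice (seller's account under FCA): inland to port — exclude.
CIF value = FCA price + origin terminal + freight + insurance = 81909.03 + 749.32 + 6855.36 + 539.14 = 90052.85
Import duty = 90052.85 × 18% = 16209.51
Buyer bears: origin terminal 749.32 + freight 6855.36 + insurance 539.14 + brokerage 459.44 + duty 16209.51 = 24812.77
Landed cost = invoice 81909.03 + 24812.77 = 106721.80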